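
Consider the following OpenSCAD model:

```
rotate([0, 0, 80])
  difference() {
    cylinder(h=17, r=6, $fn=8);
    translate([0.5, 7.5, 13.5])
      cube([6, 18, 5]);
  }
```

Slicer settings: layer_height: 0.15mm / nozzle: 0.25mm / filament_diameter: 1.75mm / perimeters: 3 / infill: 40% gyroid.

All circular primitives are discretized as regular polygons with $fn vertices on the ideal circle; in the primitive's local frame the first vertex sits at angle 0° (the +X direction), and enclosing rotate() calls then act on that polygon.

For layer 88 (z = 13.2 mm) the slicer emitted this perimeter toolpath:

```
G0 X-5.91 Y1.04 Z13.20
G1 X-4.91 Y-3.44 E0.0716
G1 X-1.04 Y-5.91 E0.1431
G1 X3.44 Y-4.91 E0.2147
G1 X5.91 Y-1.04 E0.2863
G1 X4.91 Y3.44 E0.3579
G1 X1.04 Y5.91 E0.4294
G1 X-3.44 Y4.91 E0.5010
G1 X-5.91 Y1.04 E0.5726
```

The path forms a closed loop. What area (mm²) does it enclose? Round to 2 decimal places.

101.75 mm²

Apply the shoelace formula to the sequence of (X, Y) vertices; enclosed area = 101.75 mm².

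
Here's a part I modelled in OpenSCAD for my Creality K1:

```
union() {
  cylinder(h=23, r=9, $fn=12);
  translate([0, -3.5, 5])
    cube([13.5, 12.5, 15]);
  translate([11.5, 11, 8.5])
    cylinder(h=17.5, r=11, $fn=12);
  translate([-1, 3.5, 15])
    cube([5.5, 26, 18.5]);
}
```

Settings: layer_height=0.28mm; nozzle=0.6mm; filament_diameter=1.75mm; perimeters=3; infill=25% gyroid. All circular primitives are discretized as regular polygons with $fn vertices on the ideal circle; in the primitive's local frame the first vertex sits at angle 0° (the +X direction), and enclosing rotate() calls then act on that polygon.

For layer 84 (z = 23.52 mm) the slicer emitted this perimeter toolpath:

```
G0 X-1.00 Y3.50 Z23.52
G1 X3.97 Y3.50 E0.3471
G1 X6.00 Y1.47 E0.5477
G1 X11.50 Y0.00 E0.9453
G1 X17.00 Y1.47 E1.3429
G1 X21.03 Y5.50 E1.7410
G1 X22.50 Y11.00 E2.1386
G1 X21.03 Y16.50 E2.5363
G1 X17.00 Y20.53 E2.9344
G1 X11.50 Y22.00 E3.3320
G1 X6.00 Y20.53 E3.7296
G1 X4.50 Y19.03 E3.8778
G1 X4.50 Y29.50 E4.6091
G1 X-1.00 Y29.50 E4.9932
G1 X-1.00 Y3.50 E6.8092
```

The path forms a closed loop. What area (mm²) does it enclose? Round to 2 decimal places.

Apply the shoelace formula to the sequence of (X, Y) vertices; enclosed area = 463.97 mm².

463.97 mm²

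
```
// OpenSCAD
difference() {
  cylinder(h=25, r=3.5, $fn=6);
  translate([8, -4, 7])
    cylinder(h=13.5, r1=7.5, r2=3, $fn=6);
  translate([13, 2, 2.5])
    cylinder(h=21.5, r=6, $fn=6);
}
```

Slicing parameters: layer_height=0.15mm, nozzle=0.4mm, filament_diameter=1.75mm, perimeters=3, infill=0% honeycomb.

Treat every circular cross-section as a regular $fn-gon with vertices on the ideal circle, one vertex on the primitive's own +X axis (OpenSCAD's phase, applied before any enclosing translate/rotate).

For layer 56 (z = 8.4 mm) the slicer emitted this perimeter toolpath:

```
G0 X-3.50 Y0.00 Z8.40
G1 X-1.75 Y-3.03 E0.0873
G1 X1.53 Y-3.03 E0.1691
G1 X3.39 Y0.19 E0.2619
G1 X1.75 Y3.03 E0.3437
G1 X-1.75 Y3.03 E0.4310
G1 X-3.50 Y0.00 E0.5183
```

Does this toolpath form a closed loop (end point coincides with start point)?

yes

Start point (G0): (-3.50, 0.00). End point (last G1): the path returns to the start — closed.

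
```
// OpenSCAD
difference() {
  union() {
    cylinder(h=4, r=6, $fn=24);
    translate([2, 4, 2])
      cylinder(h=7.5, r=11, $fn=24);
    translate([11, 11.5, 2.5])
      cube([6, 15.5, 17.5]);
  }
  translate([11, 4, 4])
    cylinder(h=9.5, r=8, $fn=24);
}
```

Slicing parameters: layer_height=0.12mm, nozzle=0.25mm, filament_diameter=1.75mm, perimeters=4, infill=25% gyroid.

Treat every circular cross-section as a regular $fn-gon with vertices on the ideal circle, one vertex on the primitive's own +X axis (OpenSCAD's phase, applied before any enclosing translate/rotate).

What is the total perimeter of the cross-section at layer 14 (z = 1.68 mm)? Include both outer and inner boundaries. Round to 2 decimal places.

At z = 1.68 mm: the r=6 cylinder gives a regular 24-gon of circumradius 6 (constant along its height) (perimeter = 2·24·6.000·sin(180°/24) = 37.59 mm); the cylinder at (2, 4) is not intersected at this z (z outside [2, 9.5]); the cube at (11, 11.5) is not intersected at this z (z outside [2.5, 20]); Merging all regions: only the r=6 cylinder is present, so the union is just that shape — boundary = 37.59 mm; the cylinder at (11, 4) does not reach this height (z outside [4, 13.5]); Subtracting the remaining from the first: none of the subtracted shapes is present at this height, so the result so far is unchanged — boundary = 37.59 mm. Overall, the cross-section is a single solid region. Total boundary length (outer) = 37.59 mm.

37.59 mm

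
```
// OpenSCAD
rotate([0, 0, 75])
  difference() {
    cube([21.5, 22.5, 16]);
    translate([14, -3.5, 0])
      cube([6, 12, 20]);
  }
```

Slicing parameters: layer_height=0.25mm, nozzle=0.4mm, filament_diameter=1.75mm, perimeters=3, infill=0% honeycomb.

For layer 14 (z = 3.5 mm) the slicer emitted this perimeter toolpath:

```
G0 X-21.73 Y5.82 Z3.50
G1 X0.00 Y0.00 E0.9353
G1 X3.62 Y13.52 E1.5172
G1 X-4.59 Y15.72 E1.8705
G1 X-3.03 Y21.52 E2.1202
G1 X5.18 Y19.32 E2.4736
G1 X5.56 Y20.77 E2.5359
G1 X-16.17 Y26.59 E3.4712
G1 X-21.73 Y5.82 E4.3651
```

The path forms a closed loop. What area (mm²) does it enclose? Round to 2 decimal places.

Apply the shoelace formula to the sequence of (X, Y) vertices; enclosed area = 432.68 mm².

432.68 mm²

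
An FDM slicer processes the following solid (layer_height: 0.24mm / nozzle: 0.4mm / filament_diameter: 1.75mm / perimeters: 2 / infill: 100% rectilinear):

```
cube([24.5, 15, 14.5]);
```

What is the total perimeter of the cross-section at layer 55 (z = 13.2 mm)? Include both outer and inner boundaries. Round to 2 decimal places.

At z = 13.2 mm: the cube is present — its section is the full 24.5×15 rectangle (perimeter 79.00 mm). Overall, the cross-section is a single solid region. Total boundary length (outer) = 79.00 mm.

79.00 mm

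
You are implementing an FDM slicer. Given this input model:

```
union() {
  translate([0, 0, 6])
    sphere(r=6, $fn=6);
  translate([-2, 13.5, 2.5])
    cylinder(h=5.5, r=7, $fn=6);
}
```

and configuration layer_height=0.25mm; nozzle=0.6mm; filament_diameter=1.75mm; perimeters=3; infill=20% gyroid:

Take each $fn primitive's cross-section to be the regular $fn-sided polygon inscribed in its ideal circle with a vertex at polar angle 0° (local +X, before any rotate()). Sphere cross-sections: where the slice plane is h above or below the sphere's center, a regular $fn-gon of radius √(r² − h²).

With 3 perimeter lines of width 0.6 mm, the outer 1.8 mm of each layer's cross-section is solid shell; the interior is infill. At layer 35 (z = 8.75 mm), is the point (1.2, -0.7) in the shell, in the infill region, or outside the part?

At z = 8.75 mm: the r=6 sphere contributes a regular 6-gon of circumradius √(6²−2.75²) = 5.333; the cylinder at (-2, 13.5) does not reach this height (z outside [2.5, 8]); Taking the union: only the r=6 sphere is present, so the union is just that shape — 1 connected region. Overall, the cross-section is a single solid region. The nearest boundary edge runs (2.67, -4.62)→(5.33, 0.00); distance from the point to it = 3.23 mm. The point is inside the cross-section and 3.23 mm from the nearest boundary — more than the 1.8 mm shell width (3 × 0.6), so it's in the infill interior.

infill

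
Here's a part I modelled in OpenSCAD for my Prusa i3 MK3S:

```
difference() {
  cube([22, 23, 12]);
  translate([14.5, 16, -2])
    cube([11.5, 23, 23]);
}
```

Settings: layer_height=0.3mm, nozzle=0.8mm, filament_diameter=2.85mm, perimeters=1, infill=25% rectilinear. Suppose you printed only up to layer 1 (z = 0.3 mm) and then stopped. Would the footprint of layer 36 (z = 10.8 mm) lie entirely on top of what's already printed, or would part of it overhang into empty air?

entirely on top

Compare the two slices. At z = 0.3: the 22×23 cube contributes its full rectangle (area 506.00 mm²); the 11.5×23 cube at (14.5, 16) contributes its full rectangle (area 264.50 mm²); After the difference (first − rest): starting from the 22×23 cube (506.00 mm²), the 11.5×23 cube at (14.5, 16) partially overlaps it — only the 52.50 mm² overlap (of its 264.50 mm²) is removed, clipping the outline — area = 453.50 mm². At z = 10.8: the cube (footprint 22×23) is included at this height (area 506.00 mm²); the 11.5×23 cube at (14.5, 16) contributes its full rectangle (area 264.50 mm²); After the difference (first − rest): starting from the 22×23 cube (506.00 mm²), the 11.5×23 cube at (14.5, 16) partially overlaps it — only the 52.50 mm² overlap (of its 264.50 mm²) is removed, clipping the outline — area = 453.50 mm². Checking containment: the cross-section at z = 10.8 is a subset of the cross-section at z = 0.3.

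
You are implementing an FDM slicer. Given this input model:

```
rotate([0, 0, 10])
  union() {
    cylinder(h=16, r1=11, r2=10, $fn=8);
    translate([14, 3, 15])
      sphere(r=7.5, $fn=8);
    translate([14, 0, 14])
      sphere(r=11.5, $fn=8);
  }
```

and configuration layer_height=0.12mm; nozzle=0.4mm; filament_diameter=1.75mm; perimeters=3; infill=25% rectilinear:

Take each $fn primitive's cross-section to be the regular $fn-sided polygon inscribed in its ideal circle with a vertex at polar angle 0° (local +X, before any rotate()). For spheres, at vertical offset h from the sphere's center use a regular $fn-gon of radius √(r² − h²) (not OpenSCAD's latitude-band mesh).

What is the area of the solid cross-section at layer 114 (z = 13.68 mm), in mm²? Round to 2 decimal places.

At z = 13.68 mm: the cone: at t=0.855 of its height the radius interpolates to r₁+(r₂−r₁)t = 10.145, giving a regular 8-gon of that circumradius (area = (8/2)·10.145²·sin(360°/8) = 291.10 mm²); the r=7.5 sphere at (14, 3) contributes a regular 8-gon of circumradius √(7.5²−1.32²) = 7.383 (area = (8/2)·7.383²·sin(360°/8) = 154.17 mm²); the sphere at (14, 0): section is a regular 8-gon, circumradius = √(r²−h²) = √(11.5²−0.32²) = 11.496 (area = (8/2)·11.496²·sin(360°/8) = 373.77 mm²); Taking the union: the regions partially overlap — summed areas 819.05 mm² minus the doubly-counted overlap 222.18 mm² gives 596.87 mm² — area = 596.87 mm²; (whole slice rotated 10° about Z — lengths, areas and connectivity unchanged). Overall, the cross-section is a single solid region. Net area = 596.87 mm².

596.87 mm²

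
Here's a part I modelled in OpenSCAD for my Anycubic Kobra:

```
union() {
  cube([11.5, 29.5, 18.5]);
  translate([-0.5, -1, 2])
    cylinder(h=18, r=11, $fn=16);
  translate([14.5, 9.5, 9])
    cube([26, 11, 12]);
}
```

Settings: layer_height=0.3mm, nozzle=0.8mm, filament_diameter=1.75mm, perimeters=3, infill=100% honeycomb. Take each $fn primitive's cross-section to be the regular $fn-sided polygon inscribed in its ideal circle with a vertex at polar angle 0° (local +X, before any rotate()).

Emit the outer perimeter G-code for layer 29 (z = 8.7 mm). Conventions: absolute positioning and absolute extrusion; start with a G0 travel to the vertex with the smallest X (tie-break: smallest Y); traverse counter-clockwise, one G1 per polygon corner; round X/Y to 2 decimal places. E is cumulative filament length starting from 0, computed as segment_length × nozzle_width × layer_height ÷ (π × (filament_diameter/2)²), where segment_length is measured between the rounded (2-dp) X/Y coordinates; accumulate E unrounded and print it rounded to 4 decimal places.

At z = 8.7 mm: the 11.5×29.5 cube contributes its full rectangle; the cylinder at (-0.5, -1): section is a regular 16-gon, circumradius r=11; the cube at (14.5, 9.5) does not reach this height (z outside [9, 21]); Combining (union): the regions partially overlap (shared area 76.73 mm²), so overlapping operands fuse into one piece — 1 connected region. The outline is a single polygon with 18 vertices. Extrusion per mm of travel: 0.8 × 0.3 / (π × 0.875²) = 0.099780. Accumulating E over each segment gives final E = 11.4579.

G0 X-11.50 Y-1.00 Z8.70
G1 X-10.66 Y-5.21 E0.4284
G1 X-8.28 Y-8.78 E0.8565
G1 X-4.71 Y-11.16 E1.2846
G1 X-0.50 Y-12.00 E1.7129
G1 X3.71 Y-11.16 E2.1413
G1 X7.28 Y-8.78 E2.5694
G1 X9.66 Y-5.21 E2.9975
G1 X10.50 Y-1.00 E3.4259
G1 X10.30 Y0.00 E3.5277
G1 X11.50 Y0.00 E3.6474
G1 X11.50 Y29.50 E6.5909
G1 X0.00 Y29.50 E7.7384
G1 X0.00 Y9.90 E9.6941
G1 X-0.50 Y10.00 E9.7450
G1 X-4.71 Y9.16 E10.1733
G1 X-8.28 Y6.78 E10.6014
G1 X-10.66 Y3.21 E11.0296
G1 X-11.50 Y-1.00 E11.4579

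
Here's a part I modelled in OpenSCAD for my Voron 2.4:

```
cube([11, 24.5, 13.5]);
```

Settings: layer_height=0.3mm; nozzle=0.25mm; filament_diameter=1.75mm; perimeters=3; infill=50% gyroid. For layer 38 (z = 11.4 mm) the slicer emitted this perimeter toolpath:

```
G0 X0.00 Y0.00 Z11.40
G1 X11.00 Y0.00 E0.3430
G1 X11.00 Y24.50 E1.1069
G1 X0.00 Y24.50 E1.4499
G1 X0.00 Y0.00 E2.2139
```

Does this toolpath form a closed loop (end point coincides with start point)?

Start point (G0): (0.00, 0.00). End point (last G1): the path returns to the start — closed.

yes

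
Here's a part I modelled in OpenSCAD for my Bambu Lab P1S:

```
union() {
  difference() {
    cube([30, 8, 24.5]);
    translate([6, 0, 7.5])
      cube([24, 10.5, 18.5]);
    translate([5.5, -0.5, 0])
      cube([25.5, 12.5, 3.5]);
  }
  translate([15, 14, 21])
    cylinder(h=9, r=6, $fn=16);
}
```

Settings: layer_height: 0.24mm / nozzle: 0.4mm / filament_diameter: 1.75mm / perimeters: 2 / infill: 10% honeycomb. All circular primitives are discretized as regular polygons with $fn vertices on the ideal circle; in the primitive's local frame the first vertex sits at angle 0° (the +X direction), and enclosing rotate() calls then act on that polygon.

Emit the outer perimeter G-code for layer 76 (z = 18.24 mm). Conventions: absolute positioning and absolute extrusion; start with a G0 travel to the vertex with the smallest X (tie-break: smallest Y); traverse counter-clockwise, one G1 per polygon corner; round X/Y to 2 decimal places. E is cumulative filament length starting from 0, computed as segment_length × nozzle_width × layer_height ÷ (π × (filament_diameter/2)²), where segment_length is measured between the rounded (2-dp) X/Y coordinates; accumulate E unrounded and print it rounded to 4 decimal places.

G0 X0.00 Y0.00 Z18.24
G1 X6.00 Y0.00 E0.2395
G1 X6.00 Y8.00 E0.5588
G1 X0.00 Y8.00 E0.7982
G1 X0.00 Y0.00 E1.1175

At z = 18.24 mm: the cube is present — its section is the full 30×8 rectangle; the 24×10.5 cube at (6, 0) contributes its full rectangle; the cube at (5.5, -0.5) is not intersected at this z (z outside [0, 3.5]); Taking the first minus the rest: starting from the 30×8 cube, the 24×10.5 cube at (6, 0) partially overlaps it — only the 192.00 mm² overlap (of its 252.00 mm²) is removed, clipping the outline — 1 connected region; the cylinder at (15, 14) does not reach this height (z outside [21, 30]); Merging all regions: only that combined region is present, so the union is just that shape — 1 connected region. The outline is a single polygon with 4 vertices. Extrusion per mm of travel: 0.4 × 0.24 / (π × 0.875²) = 0.039912. Accumulating E over each segment gives final E = 1.1175.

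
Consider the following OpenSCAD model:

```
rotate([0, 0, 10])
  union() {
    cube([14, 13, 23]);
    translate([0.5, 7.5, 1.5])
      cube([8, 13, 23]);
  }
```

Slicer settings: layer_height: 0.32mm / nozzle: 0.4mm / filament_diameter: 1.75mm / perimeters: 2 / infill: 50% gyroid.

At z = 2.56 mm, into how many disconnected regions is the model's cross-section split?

1

At z = 2.56 mm: the cube (footprint 14×13) is included at this height; the cube at (0.5, 7.5) (footprint 8×13) is included at this height; Merging all regions: the regions partially overlap (shared area 44.00 mm²), so overlapping operands fuse into one piece — 1 connected region; (rotated 10° about Z; rotation is an isometry so areas/perimeters/island counts are preserved). The result has 1 disconnected region.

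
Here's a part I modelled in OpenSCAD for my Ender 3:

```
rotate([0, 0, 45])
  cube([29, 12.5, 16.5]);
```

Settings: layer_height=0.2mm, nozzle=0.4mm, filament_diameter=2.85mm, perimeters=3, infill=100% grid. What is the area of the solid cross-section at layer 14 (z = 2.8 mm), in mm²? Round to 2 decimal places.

At z = 2.8 mm: the cube is present — its section is the full 29×12.5 rectangle (area 362.50 mm²); (rotated 45° about Z; rotation is an isometry so areas/perimeters/island counts are preserved). Overall, the cross-section is a single solid region. Net area = 362.50 mm².

362.50 mm²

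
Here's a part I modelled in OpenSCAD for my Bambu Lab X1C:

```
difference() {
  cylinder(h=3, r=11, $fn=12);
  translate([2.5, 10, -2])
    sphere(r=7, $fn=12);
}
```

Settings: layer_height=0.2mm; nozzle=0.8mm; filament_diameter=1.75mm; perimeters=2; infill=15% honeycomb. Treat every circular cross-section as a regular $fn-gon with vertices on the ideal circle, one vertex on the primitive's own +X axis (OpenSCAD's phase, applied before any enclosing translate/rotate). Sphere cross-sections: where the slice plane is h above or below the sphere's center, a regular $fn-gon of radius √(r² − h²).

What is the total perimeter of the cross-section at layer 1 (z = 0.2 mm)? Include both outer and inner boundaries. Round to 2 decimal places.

71.62 mm

At z = 0.2 mm: the r=11 cylinder gives a regular 12-gon of circumradius 11 (constant along its height) (perimeter = 2·12·11.000·sin(180°/12) = 68.33 mm); the sphere at (2.5, 10): section is a regular 12-gon, circumradius = √(r²−h²) = √(7²−2.2²) = 6.645 (perimeter = 2·12·6.645·sin(180°/12) = 41.28 mm); After the difference (first − rest): starting from the r=11 cylinder, the r=7 sphere at (2.5, 10) partially overlaps it — only the 62.95 mm² overlap (of its 132.48 mm²) is removed, clipping the outline — boundary = 71.62 mm. Overall, the cross-section is a single solid region. Total boundary length (outer) = 71.62 mm.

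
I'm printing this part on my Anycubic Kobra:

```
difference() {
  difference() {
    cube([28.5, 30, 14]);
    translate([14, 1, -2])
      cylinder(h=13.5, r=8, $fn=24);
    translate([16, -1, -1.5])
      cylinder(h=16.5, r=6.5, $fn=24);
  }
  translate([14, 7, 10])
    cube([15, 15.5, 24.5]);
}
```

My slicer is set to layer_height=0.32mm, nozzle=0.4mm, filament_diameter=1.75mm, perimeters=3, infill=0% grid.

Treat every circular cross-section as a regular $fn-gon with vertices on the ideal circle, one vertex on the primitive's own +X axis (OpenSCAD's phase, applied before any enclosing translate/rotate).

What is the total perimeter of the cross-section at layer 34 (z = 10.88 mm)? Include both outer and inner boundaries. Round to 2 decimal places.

143.99 mm

At z = 10.88 mm: the cube is present — its section is the full 28.5×30 rectangle (perimeter 117.00 mm); the r=8 cylinder at (14, 1) gives a regular 24-gon of circumradius 8 (constant along its height) (perimeter = 2·24·8.000·sin(180°/24) = 50.12 mm); the r=6.5 cylinder at (16, -1) gives a regular 24-gon of circumradius 6.5 (constant along its height) (perimeter = 2·24·6.500·sin(180°/24) = 40.72 mm); Subtracting the remaining from the first: starting from the 28.5×30 cube, the r=8 cylinder at (14, 1) partially overlaps it — only the 115.25 mm² overlap (of its 198.77 mm²) is removed, clipping the outline; the r=6.5 cylinder at (16, -1) partially overlaps it — only the 0.39 mm² overlap (of its 131.22 mm²) is removed, clipping the outline — boundary = 127.90 mm; the 15×15.5 cube at (14, 7) contributes its full rectangle (perimeter 61.00 mm); Taking the first minus the rest: starting from that combined region, the 15×15.5 cube at (14, 7) partially overlaps it — only the 217.77 mm² overlap (of its 232.50 mm²) is removed, clipping the outline — boundary = 143.99 mm. Overall, the cross-section has 2 separate islands. Total boundary length (outer) = 143.99 mm.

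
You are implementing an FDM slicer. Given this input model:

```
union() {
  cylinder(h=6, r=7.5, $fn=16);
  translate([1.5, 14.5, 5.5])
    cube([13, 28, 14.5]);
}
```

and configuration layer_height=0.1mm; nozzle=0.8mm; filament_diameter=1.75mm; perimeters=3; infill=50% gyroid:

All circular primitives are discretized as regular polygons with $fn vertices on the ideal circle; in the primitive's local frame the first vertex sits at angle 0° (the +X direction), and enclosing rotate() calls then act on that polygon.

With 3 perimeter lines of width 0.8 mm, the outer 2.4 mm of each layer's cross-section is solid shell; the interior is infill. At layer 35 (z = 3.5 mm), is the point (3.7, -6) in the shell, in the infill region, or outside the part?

shell

At z = 3.5 mm: the r=7.5 cylinder gives a regular 16-gon of circumradius 7.5 (constant along its height); the cube at (1.5, 14.5) is absent (z outside [5.5, 20]); Merging all regions: only the r=7.5 cylinder is present, so the union is just that shape — 1 connected region. Overall, the cross-section is a single solid region. The nearest boundary edge runs (2.87, -6.93)→(5.30, -5.30); distance from the point to it = 0.31 mm. The point is inside the cross-section, 0.31 mm from the nearest boundary — within the 2.4 mm shell band (3 × 0.8).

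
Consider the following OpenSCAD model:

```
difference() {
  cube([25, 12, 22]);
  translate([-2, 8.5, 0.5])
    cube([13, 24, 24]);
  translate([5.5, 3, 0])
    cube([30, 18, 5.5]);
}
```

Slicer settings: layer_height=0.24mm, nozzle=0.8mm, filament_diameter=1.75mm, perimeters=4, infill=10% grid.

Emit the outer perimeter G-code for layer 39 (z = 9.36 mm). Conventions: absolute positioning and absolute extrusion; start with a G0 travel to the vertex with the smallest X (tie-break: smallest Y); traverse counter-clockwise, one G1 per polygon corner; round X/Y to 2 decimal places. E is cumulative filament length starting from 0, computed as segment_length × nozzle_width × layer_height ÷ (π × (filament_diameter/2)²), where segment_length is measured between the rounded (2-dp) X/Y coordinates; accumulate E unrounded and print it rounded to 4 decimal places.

G0 X0.00 Y0.00 Z9.36
G1 X25.00 Y0.00 E1.9956
G1 X25.00 Y12.00 E2.9535
G1 X11.00 Y12.00 E4.0710
G1 X11.00 Y8.50 E4.3504
G1 X0.00 Y8.50 E5.2285
G1 X0.00 Y0.00 E5.9070

At z = 9.36 mm: the cube (footprint 25×12) is included at this height; the cube at (-2, 8.5) is present — its section is the full 13×24 rectangle; the cube at (5.5, 3) is not intersected at this z (z outside [0, 5.5]); Taking the first minus the rest: starting from the 25×12 cube, the 13×24 cube at (-2, 8.5) partially overlaps it — only the 38.50 mm² overlap (of its 312.00 mm²) is removed, clipping the outline — 1 connected region. The outline is a single polygon with 6 vertices. Extrusion per mm of travel: 0.8 × 0.24 / (π × 0.875²) = 0.079824. Accumulating E over each segment gives final E = 5.9070.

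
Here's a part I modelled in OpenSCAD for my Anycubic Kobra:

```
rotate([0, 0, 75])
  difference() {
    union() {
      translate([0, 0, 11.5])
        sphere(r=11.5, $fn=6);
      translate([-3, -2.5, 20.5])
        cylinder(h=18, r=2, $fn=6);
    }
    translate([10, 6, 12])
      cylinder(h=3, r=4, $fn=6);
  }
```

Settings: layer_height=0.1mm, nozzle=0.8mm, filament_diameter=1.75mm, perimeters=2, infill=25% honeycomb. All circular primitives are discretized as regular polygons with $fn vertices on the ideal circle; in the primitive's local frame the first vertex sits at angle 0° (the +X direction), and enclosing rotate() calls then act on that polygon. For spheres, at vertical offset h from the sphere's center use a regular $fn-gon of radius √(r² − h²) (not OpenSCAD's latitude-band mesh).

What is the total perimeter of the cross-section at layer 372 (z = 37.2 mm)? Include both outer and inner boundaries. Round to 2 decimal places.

At z = 37.2 mm: the sphere is absent (|z−center|=25.700 > r=11.5); the cylinder at (-3, -2.5): section is a regular 6-gon, circumradius r=2 (perimeter = 2·6·2.000·sin(180°/6) = 12.00 mm); Merging all regions: only the r=2 cylinder at (-3, -2.5) is present, so the union is just that shape — boundary = 12.00 mm; the cylinder at (10, 6) is not intersected at this z (z outside [12, 15]); Taking the first minus the rest: none of the subtracted shapes is present at this height, so the result so far is unchanged — boundary = 12.00 mm; (rotated 75° about Z; rotation is an isometry so areas/perimeters/island counts are preserved). Overall, the cross-section is a single solid region. Total boundary length (outer) = 12.00 mm.

12.00 mm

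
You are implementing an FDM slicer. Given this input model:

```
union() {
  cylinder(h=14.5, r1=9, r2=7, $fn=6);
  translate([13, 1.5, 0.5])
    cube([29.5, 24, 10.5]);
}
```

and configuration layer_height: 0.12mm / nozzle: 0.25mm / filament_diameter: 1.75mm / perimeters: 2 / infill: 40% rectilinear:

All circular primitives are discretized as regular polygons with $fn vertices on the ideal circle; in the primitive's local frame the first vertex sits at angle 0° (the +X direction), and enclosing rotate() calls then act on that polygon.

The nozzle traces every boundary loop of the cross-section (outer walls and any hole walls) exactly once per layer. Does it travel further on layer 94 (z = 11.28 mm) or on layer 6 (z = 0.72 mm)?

Layer 94 (z = 11.28): the cone (r1=9→r2=7) has section circumradius 7.444 here — a regular 6-gon (perimeter = 2·6·7.444·sin(180°/6) = 44.66 mm); the cube at (13, 1.5) is absent (z outside [0.5, 11]); Merging all regions: only the cone is present, so the union is just that shape — boundary = 44.66 mm. So its perimeter = 44.66 mm. Layer 6 (z = 0.72): the cone (r1=9→r2=7) has section circumradius 8.901 here — a regular 6-gon (perimeter = 2·6·8.901·sin(180°/6) = 53.40 mm); the cube at (13, 1.5) is present — its section is the full 29.5×24 rectangle (perimeter 107.00 mm); Merging all regions: the 2 present regions are separate (no shared area or edge), so areas and boundary lengths simply add and each stays a separate island — boundary = 160.40 mm. So its perimeter = 160.40 mm. Layer 6 is larger (160.40 vs 44.66 mm).

layer 6 (z = 0.72 mm)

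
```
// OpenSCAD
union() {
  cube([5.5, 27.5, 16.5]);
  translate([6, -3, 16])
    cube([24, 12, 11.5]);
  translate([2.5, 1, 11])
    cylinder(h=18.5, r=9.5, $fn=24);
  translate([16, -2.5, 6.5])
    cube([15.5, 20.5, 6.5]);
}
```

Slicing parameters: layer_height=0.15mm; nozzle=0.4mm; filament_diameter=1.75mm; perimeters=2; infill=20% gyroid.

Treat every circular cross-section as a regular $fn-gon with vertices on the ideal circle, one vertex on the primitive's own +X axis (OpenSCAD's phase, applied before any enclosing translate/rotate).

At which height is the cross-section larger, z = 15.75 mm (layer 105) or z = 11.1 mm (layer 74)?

layer 74 (z = 11.1 mm)

Layer 105 (z = 15.75): the cube is present — its section is the full 5.5×27.5 rectangle (area 151.25 mm²); the cube at (6, -3) is not intersected at this z (z outside [16, 27.5]); the r=9.5 cylinder at (2.5, 1) gives a regular 24-gon of circumradius 9.5 (constant along its height) (area = (24/2)·9.500²·sin(360°/24) = 280.30 mm²); the cube at (16, -2.5) does not reach this height (z outside [6.5, 13]); Taking the union: the regions partially overlap — summed areas 431.55 mm² minus the doubly-counted overlap 56.70 mm² gives 374.85 mm² — area = 374.85 mm². So its area = 374.85 mm². Layer 74 (z = 11.1): the cube is present — its section is the full 5.5×27.5 rectangle (area 151.25 mm²); the cube at (6, -3) does not reach this height (z outside [16, 27.5]); the cylinder at (2.5, 1): section is a regular 24-gon, circumradius r=9.5 (area = (24/2)·9.500²·sin(360°/24) = 280.30 mm²); the cube at (16, -2.5) (footprint 15.5×20.5) is included at this height (area 317.75 mm²); Combining (union): the regions partially overlap — summed areas 749.30 mm² minus the doubly-counted overlap 56.70 mm² gives 692.60 mm² — area = 692.60 mm². So its area = 692.60 mm². Layer 74 is larger (692.60 vs 374.85 mm²).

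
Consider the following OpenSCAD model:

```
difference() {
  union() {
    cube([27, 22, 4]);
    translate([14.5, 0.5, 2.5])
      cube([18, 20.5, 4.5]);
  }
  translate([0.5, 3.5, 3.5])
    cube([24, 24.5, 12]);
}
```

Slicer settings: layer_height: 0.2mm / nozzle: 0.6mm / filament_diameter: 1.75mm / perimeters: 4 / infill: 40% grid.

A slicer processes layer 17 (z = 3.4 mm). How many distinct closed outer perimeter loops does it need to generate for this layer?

At z = 3.4 mm: the 27×22 cube contributes its full rectangle; the cube at (14.5, 0.5) (footprint 18×20.5) is included at this height; Merging all regions: the regions partially overlap (shared area 256.25 mm²), so overlapping operands fuse into one piece — 1 connected region; the cube at (0.5, 3.5) is absent (z outside [3.5, 15.5]); Taking the first minus the rest: none of the subtracted shapes is present at this height, so that combined region is unchanged — 1 connected region. The result has 1 disconnected region.

1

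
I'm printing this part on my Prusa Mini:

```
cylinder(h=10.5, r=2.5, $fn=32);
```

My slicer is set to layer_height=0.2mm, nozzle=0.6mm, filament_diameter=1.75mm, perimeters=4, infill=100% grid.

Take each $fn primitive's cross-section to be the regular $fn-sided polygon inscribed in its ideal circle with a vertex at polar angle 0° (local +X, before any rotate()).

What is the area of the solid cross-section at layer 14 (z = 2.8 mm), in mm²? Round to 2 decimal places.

19.51 mm²

At z = 2.8 mm: the cylinder: section is a regular 32-gon, circumradius r=2.5 (area = (32/2)·2.500²·sin(360°/32) = 19.51 mm²). Overall, the cross-section is a single solid region. Net area = 19.51 mm².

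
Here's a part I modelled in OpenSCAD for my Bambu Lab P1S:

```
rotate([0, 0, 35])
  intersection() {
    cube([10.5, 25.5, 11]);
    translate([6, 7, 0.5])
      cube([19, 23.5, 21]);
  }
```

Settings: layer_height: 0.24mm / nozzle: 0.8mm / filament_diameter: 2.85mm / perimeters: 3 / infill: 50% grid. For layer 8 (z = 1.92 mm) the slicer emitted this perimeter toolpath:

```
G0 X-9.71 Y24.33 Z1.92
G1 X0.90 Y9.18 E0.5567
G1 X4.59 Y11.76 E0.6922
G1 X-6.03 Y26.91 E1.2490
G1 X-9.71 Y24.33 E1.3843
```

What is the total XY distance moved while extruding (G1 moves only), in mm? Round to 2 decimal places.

45.99 mm

Sum the Euclidean lengths of each G1 segment: total = 45.99 mm.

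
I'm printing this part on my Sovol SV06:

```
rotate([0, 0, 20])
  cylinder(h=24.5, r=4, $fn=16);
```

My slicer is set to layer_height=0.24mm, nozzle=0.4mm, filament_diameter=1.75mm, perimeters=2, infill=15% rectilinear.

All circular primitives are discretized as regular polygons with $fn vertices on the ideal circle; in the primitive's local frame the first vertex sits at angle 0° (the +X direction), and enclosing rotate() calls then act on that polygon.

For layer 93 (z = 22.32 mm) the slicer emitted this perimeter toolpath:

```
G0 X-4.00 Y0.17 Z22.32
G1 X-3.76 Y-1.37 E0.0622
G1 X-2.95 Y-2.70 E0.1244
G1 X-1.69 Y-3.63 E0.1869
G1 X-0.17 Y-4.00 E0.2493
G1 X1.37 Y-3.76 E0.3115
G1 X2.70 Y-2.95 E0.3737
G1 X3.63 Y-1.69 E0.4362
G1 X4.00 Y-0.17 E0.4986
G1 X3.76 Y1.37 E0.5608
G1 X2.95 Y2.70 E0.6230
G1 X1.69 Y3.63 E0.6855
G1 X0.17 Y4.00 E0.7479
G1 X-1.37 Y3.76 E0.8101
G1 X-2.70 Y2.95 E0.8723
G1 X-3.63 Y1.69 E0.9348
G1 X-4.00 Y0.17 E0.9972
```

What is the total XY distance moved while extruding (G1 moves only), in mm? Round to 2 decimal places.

24.99 mm

Sum the Euclidean lengths of each G1 segment: total = 24.99 mm.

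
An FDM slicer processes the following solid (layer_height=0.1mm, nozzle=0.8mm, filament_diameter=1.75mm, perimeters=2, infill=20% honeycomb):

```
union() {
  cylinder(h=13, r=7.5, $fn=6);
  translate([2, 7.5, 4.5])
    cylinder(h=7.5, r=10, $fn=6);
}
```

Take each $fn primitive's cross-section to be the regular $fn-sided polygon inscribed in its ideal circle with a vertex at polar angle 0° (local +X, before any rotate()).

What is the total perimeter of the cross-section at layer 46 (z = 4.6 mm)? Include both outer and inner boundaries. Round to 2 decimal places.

At z = 4.6 mm: the cylinder: section is a regular 6-gon, circumradius r=7.5 (perimeter = 2·6·7.500·sin(180°/6) = 45.00 mm); the r=10 cylinder at (2, 7.5) gives a regular 6-gon of circumradius 10 (constant along its height) (perimeter = 2·6·10.000·sin(180°/6) = 60.00 mm); Merging all regions: the regions partially overlap (shared area 78.90 mm²), so the edge portions inside another operand are dropped and the merged outline is re-measured after clipping — boundary = 69.99 mm. Overall, the cross-section is a single solid region. Total boundary length (outer) = 69.99 mm.

69.99 mm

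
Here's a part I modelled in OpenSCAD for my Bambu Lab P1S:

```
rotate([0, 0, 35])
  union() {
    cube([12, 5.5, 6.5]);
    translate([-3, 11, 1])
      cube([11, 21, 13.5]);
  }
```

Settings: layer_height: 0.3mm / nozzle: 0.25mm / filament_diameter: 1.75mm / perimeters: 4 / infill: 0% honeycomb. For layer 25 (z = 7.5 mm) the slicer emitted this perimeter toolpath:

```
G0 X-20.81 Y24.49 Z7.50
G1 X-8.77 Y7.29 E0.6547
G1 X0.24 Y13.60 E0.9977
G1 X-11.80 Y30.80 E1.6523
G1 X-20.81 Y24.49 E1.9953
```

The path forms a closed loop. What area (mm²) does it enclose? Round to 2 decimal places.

230.94 mm²

Apply the shoelace formula to the sequence of (X, Y) vertices; enclosed area = 230.94 mm².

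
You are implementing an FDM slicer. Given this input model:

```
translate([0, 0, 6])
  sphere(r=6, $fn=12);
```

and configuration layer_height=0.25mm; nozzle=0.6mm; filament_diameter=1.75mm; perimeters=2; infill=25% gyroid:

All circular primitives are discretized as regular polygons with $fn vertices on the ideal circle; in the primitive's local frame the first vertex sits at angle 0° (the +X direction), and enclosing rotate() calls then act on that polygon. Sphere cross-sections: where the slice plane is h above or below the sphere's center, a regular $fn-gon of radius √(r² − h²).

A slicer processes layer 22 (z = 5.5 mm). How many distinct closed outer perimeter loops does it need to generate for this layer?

At z = 5.5 mm: the r=6 sphere contributes a regular 12-gon of circumradius √(6²−0.5²) = 5.979. The result has 1 disconnected region.

1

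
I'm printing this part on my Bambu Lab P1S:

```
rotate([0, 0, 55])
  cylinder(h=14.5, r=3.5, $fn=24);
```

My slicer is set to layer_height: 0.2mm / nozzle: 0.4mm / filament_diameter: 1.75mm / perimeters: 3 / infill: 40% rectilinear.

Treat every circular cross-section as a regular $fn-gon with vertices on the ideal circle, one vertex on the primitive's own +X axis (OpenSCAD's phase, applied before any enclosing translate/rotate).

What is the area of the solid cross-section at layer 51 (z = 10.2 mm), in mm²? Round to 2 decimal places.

At z = 10.2 mm: the r=3.5 cylinder contributes a regular 24-gon of circumradius 3.5 (area = (24/2)·3.500²·sin(360°/24) = 38.05 mm²); (whole slice rotated 55° about Z — lengths, areas and connectivity unchanged). Overall, the cross-section is a single solid region. Net area = 38.05 mm².

38.05 mm²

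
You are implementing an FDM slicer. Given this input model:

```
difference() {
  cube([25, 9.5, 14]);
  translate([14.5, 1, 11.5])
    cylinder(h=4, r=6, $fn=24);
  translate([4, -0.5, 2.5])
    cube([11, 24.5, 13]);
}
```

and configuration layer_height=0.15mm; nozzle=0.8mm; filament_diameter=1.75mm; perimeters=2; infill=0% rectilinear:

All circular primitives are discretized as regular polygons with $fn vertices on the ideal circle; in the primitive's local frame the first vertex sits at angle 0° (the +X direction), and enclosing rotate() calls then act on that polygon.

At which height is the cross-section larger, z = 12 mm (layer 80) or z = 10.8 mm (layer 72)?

Layer 80 (z = 12): the cube is present — its section is the full 25×9.5 rectangle (area 237.50 mm²); the r=6 cylinder at (14.5, 1) contributes a regular 24-gon of circumradius 6 (area = (24/2)·6.000²·sin(360°/24) = 111.81 mm²); the cube at (4, -0.5) is present — its section is the full 11×24.5 rectangle (area 269.50 mm²); After the difference (first − rest): starting from the 25×9.5 cube (237.50 mm²), the r=6 cylinder at (14.5, 1) partially overlaps it — only the 67.77 mm² overlap (of its 111.81 mm²) is removed, clipping the outline; the 11×24.5 cube at (4, -0.5) partially overlaps it — only the 67.13 mm² overlap (of its 269.50 mm²) is removed, clipping the outline — area = 102.60 mm². So its area = 102.60 mm². Layer 72 (z = 10.8): the cube is present — its section is the full 25×9.5 rectangle (area 237.50 mm²); the cylinder at (14.5, 1) is absent (z outside [11.5, 15.5]); the 11×24.5 cube at (4, -0.5) contributes its full rectangle (area 269.50 mm²); After the difference (first − rest): starting from the 25×9.5 cube (237.50 mm²), the 11×24.5 cube at (4, -0.5) partially overlaps it — only the 104.50 mm² overlap (of its 269.50 mm²) is removed, clipping the outline — area = 133.00 mm². So its area = 133.00 mm². Layer 72 is larger (133.00 vs 102.60 mm²).

layer 72 (z = 10.8 mm)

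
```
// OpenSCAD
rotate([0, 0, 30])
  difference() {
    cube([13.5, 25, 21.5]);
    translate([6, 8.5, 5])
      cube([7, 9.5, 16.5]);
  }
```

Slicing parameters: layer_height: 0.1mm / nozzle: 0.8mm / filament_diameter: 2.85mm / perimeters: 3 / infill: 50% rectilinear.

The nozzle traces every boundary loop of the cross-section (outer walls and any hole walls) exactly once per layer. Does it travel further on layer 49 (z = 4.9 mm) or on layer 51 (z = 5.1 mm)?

layer 51 (z = 5.1 mm)

Layer 49 (z = 4.9): the 13.5×25 cube contributes its full rectangle (perimeter 77.00 mm); the cube at (6, 8.5) is not intersected at this z (z outside [5, 21.5]); After the difference (first − rest): none of the subtracted shapes is present at this height, so the 13.5×25 cube is unchanged — boundary = 77.00 mm; (whole slice rotated 30° about Z — lengths, areas and connectivity unchanged). So its perimeter = 77.00 mm. Layer 51 (z = 5.1): the cube is present — its section is the full 13.5×25 rectangle (perimeter 77.00 mm); the cube at (6, 8.5) is present — its section is the full 7×9.5 rectangle (perimeter 33.00 mm); Taking the first minus the rest: starting from the 13.5×25 cube, the 7×9.5 cube at (6, 8.5) lies wholly inside it (removes its full 66.50 mm² and its 33.00 mm outline becomes a hole wall) — boundary (outer + 1 inner loop) = 110.00 mm; (rotated 30° about Z; rotation is an isometry so areas/perimeters/island counts are preserved). So its perimeter = 110.00 mm. Layer 51 is larger (110.00 vs 77.00 mm).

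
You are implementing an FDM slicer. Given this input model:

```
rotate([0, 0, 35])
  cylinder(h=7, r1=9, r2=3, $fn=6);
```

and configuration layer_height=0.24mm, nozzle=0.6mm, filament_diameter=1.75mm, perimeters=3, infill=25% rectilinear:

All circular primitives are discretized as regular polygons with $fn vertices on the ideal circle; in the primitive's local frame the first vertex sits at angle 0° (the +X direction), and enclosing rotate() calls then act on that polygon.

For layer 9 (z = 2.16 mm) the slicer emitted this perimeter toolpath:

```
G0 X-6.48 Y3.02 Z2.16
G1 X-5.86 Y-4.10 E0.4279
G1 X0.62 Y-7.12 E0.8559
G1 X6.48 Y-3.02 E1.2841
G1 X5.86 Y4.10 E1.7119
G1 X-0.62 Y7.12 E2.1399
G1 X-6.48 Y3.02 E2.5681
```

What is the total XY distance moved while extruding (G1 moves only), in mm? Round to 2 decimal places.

42.90 mm

Sum the Euclidean lengths of each G1 segment: total = 42.90 mm.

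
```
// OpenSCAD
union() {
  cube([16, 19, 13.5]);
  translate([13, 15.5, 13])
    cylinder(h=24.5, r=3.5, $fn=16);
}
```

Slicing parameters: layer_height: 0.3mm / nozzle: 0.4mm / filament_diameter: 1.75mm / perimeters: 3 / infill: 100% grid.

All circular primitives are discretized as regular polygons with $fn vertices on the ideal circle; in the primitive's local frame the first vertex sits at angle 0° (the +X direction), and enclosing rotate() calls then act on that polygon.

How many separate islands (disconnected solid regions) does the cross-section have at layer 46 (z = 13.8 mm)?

1

At z = 13.8 mm: the cube is absent (z outside [0, 13.5]); the r=3.5 cylinder at (13, 15.5) contributes a regular 16-gon of circumradius 3.5; Combining (union): only the r=3.5 cylinder at (13, 15.5) is present, so the union is just that shape — 1 connected region. Overall, the cross-section is a single solid region. Island count = 1.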